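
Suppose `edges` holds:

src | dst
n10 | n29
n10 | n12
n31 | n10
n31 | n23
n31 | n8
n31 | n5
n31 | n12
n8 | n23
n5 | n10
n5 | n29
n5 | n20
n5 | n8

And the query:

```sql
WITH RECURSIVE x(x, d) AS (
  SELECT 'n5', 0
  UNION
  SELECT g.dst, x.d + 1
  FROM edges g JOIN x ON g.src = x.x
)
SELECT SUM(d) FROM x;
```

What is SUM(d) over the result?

10

Base: (n5, d=0).
Iteration 1: edges from {n5} -> (n10, d=1), (n20, d=1), (n29, d=1), (n8, d=1).
Iteration 2: edges from {n10,n20,n29,n8} -> (n12, d=2), (n23, d=2), (n29, d=2).
Iteration 3: no outgoing edges from {n12,n23,n29}; recursion stops.
SUM(d) = 0 + 1 + 1 + 1 + 1 + 2 + 2 + 2 = 10.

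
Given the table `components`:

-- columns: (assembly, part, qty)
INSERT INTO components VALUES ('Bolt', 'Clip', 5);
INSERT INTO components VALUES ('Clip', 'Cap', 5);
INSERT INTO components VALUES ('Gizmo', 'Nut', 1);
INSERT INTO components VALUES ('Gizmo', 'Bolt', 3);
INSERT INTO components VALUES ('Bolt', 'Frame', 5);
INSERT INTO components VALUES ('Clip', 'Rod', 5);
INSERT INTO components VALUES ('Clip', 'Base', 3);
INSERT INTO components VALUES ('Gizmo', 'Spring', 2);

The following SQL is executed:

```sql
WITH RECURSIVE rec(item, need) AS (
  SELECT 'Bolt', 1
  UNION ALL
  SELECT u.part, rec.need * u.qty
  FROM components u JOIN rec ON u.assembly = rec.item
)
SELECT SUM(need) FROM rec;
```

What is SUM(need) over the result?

Base: (Bolt, need=1).
Iteration 1: components of {Bolt} -> Clip = 1*5 = 5, Frame = 1*5 = 5.
Iteration 2: components of {Clip,Frame} -> Base = 5*3 = 15, Cap = 5*5 = 25, Rod = 5*5 = 25.
Iteration 3: no further components; recursion stops.
SUM(need) = 1 + 5 + 5 + 25 + 15 + 25 = 76.

76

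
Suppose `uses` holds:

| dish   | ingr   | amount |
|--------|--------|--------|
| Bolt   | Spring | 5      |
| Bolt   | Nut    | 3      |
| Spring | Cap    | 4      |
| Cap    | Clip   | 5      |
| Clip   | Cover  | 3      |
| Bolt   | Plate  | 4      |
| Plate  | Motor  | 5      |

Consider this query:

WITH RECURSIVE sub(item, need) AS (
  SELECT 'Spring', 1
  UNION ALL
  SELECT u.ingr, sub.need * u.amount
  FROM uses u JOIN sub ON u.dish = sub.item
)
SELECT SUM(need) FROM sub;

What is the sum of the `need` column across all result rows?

85

Base: (Spring, need=1).
Iteration 1: components of {Spring} -> Cap = 1*4 = 4.
Iteration 2: components of {Cap} -> Clip = 4*5 = 20.
Iteration 3: components of {Clip} -> Cover = 20*3 = 60.
Iteration 4: no further components; recursion stops.
SUM(need) = 1 + 4 + 20 + 60 = 85.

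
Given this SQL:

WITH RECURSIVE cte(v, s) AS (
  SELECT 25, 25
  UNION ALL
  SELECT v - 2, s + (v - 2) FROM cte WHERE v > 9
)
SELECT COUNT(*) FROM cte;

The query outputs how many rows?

Base: v=25, s=25.
Iteration 1: 25 > 9 holds -> v = 25 - 2 = 23, s = 25 + 23 = 48.
Iteration 2: 23 > 9 holds -> v = 23 - 2 = 21, s = 48 + 21 = 69.
Iteration 3: 21 > 9 holds -> v = 21 - 2 = 19, s = 69 + 19 = 88.
Iteration 4: 19 > 9 holds -> v = 19 - 2 = 17, s = 88 + 17 = 105.
Iteration 5: 17 > 9 holds -> v = 17 - 2 = 15, s = 105 + 15 = 120.
Iteration 6: 15 > 9 holds -> v = 15 - 2 = 13, s = 120 + 13 = 133.
Iteration 7: 13 > 9 holds -> v = 13 - 2 = 11, s = 133 + 11 = 144.
Iteration 8: 11 > 9 holds -> v = 11 - 2 = 9, s = 144 + 9 = 153.
Iteration 9: 9 > 9 fails; recursion stops.
Total rows emitted: 9.

9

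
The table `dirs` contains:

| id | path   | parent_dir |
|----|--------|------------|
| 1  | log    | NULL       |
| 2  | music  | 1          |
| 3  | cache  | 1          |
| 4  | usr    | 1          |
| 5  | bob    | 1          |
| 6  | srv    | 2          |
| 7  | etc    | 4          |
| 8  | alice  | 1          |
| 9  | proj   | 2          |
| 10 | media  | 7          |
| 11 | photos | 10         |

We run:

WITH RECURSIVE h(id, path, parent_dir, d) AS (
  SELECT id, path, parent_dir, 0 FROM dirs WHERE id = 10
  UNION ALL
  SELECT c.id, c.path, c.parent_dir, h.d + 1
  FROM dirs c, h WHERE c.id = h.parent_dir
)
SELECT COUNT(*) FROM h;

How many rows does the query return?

4

Base: id=10 (media), parent_dir=7, d 0.
Iteration 1: join on id=7 -> etc (id 7, parent_dir=4, d 1).
Iteration 2: join on id=4 -> usr (id 4, parent_dir=1, d 2).
Iteration 3: join on id=1 -> log (id 1, parent_dir=NULL, d 3).
Iteration 4: parent_dir is NULL; no match; recursion stops.
Total rows emitted: 4.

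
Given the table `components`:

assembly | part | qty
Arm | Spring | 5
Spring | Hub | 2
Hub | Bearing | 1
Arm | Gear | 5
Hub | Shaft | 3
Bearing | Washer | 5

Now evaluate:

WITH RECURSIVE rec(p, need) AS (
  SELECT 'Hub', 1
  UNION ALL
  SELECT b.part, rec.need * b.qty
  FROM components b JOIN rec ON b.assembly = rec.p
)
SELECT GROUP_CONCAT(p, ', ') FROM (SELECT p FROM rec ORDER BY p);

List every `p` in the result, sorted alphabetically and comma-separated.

Bearing, Hub, Shaft, Washer

Base: (Hub, need=1).
Iteration 1: components of {Hub} -> Bearing = 1*1 = 1, Shaft = 1*3 = 3.
Iteration 2: components of {Bearing,Shaft} -> Washer = 1*5 = 5.
Iteration 3: no further components; recursion stops.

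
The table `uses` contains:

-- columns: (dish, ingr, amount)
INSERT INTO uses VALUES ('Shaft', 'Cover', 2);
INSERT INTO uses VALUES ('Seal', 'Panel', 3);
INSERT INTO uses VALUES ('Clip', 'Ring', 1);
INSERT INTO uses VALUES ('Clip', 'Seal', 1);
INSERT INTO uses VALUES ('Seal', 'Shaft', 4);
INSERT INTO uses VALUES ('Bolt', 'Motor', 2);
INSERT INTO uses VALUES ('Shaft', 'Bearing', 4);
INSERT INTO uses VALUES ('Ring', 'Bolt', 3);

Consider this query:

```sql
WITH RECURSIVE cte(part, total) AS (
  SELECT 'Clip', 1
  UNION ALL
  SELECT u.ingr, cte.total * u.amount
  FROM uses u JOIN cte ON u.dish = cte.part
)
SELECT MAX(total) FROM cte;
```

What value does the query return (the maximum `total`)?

Base: (Clip, total=1).
Iteration 1: components of {Clip} -> Ring = 1*1 = 1, Seal = 1*1 = 1.
Iteration 2: components of {Ring,Seal} -> Bolt = 1*3 = 3, Panel = 1*3 = 3, Shaft = 1*4 = 4.
Iteration 3: components of {Bolt,Panel,Shaft} -> Bearing = 4*4 = 16, Cover = 4*2 = 8, Motor = 3*2 = 6.
Iteration 4: no further components; recursion stops.
total values: 1, 1, 1, 3, 4, 3, 16, 8, 6; the maximum is 16.

16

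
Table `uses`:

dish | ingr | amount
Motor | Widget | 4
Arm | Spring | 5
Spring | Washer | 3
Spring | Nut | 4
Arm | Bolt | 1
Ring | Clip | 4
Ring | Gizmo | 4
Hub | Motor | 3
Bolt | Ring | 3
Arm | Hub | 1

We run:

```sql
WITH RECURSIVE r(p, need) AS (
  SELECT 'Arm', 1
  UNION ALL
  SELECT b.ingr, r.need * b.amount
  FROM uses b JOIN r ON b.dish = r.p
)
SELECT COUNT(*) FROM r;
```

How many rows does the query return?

11

Base: (Arm, need=1).
Iteration 1: components of {Arm} -> Bolt = 1*1 = 1, Hub = 1*1 = 1, Spring = 1*5 = 5.
Iteration 2: components of {Bolt,Hub,Spring} -> Motor = 1*3 = 3, Nut = 5*4 = 20, Ring = 1*3 = 3, Washer = 5*3 = 15.
Iteration 3: components of {Motor,Nut,Ring,Washer} -> Clip = 3*4 = 12, Gizmo = 3*4 = 12, Widget = 3*4 = 12.
Iteration 4: no further components; recursion stops.
Total rows emitted: 11.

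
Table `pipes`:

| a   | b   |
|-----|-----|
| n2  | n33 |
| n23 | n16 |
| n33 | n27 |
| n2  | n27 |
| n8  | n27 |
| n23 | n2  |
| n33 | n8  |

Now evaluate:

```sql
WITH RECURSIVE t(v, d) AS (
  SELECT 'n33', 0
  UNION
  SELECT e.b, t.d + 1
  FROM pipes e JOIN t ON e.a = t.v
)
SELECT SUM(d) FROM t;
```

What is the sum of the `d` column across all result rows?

4

Base: (n33, d=0).
Iteration 1: edges from {n33} -> (n27, d=1), (n8, d=1).
Iteration 2: edges from {n27,n8} -> (n27, d=2).
Iteration 3: no outgoing edges from {n27}; recursion stops.
SUM(d) = 0 + 1 + 1 + 2 = 4.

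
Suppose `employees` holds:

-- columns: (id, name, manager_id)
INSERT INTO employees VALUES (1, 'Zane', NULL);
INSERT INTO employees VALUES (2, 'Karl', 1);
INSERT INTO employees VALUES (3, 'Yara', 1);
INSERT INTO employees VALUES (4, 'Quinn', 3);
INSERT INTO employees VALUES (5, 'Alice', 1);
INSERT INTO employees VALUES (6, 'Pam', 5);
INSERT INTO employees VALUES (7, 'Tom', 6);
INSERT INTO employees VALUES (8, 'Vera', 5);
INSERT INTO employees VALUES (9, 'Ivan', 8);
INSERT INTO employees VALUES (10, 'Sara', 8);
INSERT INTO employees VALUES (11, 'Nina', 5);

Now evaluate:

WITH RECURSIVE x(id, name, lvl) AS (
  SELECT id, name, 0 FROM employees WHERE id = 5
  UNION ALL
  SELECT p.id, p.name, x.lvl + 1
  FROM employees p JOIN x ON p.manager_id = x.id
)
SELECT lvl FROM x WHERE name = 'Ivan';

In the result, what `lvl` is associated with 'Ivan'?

Base: id=5 (Alice) at lvl 0.
Iteration 1: rows with manager_id in {5} -> Pam (id 6, lvl 1), Vera (id 8, lvl 1), Nina (id 11, lvl 1).
Iteration 2: rows with manager_id in {6,8,11} -> Tom (id 7, lvl 2), Ivan (id 9, lvl 2), Sara (id 10, lvl 2).
Iteration 3: no rows with manager_id in {7,9,10}; recursion stops.

2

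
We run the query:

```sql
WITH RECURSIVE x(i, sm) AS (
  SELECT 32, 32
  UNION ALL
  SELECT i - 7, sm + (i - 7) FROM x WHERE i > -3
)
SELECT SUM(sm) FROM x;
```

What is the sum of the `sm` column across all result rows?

427

Base: i=32, sm=32.
Iteration 1: 32 > -3 holds -> i = 32 - 7 = 25, sm = 32 + 25 = 57.
Iteration 2: 25 > -3 holds -> i = 25 - 7 = 18, sm = 57 + 18 = 75.
Iteration 3: 18 > -3 holds -> i = 18 - 7 = 11, sm = 75 + 11 = 86.
Iteration 4: 11 > -3 holds -> i = 11 - 7 = 4, sm = 86 + 4 = 90.
Iteration 5: 4 > -3 holds -> i = 4 - 7 = -3, sm = 90 + -3 = 87.
Iteration 6: -3 > -3 fails; recursion stops.
SUM(sm) = 32 + 57 + 75 + 86 + 90 + 87 = 427.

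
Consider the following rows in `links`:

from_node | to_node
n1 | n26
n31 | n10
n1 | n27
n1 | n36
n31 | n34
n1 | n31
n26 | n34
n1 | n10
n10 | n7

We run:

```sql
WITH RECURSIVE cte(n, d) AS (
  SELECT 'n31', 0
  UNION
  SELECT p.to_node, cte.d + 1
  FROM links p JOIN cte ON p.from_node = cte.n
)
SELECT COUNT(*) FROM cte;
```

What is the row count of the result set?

Base: (n31, d=0).
Iteration 1: edges from {n31} -> (n10, d=1), (n34, d=1).
Iteration 2: edges from {n10,n34} -> (n7, d=2).
Iteration 3: no outgoing edges from {n7}; recursion stops.
Total rows emitted: 4.

4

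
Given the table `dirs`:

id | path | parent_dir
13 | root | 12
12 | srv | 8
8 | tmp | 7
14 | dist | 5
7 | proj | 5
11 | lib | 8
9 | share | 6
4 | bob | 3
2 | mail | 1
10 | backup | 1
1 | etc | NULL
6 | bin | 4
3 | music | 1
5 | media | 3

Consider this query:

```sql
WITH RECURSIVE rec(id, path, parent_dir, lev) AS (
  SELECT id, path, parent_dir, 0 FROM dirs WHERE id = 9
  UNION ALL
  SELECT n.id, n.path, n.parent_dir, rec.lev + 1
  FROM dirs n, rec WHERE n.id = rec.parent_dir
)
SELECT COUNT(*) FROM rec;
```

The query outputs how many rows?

5

Base: id=9 (share), parent_dir=6, lev 0.
Iteration 1: join on id=6 -> bin (id 6, parent_dir=4, lev 1).
Iteration 2: join on id=4 -> bob (id 4, parent_dir=3, lev 2).
Iteration 3: join on id=3 -> music (id 3, parent_dir=1, lev 3).
Iteration 4: join on id=1 -> etc (id 1, parent_dir=NULL, lev 4).
Iteration 5: parent_dir is NULL; no match; recursion stops.
Total rows emitted: 5.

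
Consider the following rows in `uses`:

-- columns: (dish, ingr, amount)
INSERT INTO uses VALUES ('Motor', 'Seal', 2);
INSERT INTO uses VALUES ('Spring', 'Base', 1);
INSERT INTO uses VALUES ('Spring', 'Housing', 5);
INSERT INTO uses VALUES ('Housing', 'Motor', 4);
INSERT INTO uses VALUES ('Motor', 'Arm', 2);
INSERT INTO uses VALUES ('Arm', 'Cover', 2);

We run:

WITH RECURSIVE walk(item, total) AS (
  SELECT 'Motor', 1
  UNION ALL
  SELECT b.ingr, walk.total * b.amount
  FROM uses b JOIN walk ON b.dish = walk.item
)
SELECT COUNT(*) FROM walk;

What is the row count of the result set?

Base: (Motor, total=1).
Iteration 1: components of {Motor} -> Arm = 1*2 = 2, Seal = 1*2 = 2.
Iteration 2: components of {Arm,Seal} -> Cover = 2*2 = 4.
Iteration 3: no further components; recursion stops.
Total rows emitted: 4.

4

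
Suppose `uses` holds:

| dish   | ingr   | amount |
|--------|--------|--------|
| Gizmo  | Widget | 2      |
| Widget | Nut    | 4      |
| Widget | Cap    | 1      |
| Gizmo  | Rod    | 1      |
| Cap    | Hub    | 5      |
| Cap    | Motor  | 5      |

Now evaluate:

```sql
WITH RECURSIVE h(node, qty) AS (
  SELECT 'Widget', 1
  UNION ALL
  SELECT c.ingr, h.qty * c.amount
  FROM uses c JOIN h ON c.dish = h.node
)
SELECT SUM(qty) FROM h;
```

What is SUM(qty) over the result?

Base: (Widget, qty=1).
Iteration 1: components of {Widget} -> Cap = 1*1 = 1, Nut = 1*4 = 4.
Iteration 2: components of {Cap,Nut} -> Hub = 1*5 = 5, Motor = 1*5 = 5.
Iteration 3: no further components; recursion stops.
SUM(qty) = 1 + 4 + 1 + 5 + 5 = 16.

16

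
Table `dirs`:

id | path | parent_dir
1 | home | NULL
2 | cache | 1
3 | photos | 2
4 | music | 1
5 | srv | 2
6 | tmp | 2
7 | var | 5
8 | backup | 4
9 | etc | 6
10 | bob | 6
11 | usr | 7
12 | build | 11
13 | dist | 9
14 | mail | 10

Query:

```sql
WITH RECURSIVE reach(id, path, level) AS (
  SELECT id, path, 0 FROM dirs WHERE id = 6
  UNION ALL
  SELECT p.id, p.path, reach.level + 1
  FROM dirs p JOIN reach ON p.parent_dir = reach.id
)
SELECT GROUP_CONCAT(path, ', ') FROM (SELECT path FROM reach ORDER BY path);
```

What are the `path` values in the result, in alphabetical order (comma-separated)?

Base: id=6 (tmp) at level 0.
Iteration 1: rows with parent_dir in {6} -> etc (id 9, level 1), bob (id 10, level 1).
Iteration 2: rows with parent_dir in {9,10} -> dist (id 13, level 2), mail (id 14, level 2).
Iteration 3: no rows with parent_dir in {13,14}; recursion stops.

bob, dist, etc, mail, tmp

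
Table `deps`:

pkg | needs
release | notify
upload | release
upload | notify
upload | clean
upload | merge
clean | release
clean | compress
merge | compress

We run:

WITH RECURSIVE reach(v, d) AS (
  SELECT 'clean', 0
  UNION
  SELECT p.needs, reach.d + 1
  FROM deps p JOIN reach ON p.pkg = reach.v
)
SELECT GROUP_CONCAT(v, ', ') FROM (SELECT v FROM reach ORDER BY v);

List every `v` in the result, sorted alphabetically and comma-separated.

Base: (clean, d=0).
Iteration 1: edges from {clean} -> (compress, d=1), (release, d=1).
Iteration 2: edges from {compress,release} -> (notify, d=2).
Iteration 3: no outgoing edges from {notify}; recursion stops.

clean, compress, notify, release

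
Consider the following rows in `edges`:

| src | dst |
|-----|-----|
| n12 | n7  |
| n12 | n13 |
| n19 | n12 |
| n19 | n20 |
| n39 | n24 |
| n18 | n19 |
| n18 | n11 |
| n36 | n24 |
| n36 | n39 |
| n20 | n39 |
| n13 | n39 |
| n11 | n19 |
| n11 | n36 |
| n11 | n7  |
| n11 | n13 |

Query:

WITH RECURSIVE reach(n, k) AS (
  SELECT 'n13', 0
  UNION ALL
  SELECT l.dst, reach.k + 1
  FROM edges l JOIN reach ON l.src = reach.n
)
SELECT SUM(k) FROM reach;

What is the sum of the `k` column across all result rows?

Base: (n13, k=0).
Iteration 1: edges from {n13} -> (n39, k=1).
Iteration 2: edges from {n39} -> (n24, k=2).
Iteration 3: no outgoing edges from {n24}; recursion stops.
SUM(k) = 0 + 1 + 2 = 3.

3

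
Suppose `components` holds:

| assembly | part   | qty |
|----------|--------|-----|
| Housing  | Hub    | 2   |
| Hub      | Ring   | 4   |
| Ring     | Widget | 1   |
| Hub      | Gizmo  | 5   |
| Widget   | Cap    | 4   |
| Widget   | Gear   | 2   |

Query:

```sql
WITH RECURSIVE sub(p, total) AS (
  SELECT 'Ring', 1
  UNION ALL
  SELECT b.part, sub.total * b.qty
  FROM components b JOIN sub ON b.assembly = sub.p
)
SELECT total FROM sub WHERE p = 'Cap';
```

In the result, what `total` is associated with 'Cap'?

Base: (Ring, total=1).
Iteration 1: components of {Ring} -> Widget = 1*1 = 1.
Iteration 2: components of {Widget} -> Cap = 1*4 = 4, Gear = 1*2 = 2.
Iteration 3: no further components; recursion stops.

4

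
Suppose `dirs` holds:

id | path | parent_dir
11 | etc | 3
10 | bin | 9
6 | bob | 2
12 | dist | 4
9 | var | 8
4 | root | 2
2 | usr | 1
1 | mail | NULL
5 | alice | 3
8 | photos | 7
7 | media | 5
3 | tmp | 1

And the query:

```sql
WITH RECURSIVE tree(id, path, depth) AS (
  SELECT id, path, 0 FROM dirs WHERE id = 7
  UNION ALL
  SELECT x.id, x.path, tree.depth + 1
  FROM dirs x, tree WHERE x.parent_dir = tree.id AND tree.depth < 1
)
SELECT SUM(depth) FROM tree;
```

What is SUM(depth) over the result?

Base: id=7 (media) at depth 0.
Iteration 1: rows with parent_dir in {7} -> photos (id 8, depth 1).
Iteration 2: depth < 1 fails for all current rows; recursion stops.
SUM(depth) = 0 + 1 = 1.

1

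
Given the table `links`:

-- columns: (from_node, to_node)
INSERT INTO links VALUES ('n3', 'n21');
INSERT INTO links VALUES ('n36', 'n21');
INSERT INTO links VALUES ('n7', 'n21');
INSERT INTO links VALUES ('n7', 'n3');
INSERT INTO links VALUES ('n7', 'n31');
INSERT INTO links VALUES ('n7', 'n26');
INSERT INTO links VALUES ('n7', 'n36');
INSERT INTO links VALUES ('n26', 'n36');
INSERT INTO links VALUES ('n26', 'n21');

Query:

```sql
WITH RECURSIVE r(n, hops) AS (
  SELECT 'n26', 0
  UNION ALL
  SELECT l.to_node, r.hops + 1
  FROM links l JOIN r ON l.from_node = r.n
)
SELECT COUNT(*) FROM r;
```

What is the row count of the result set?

4

Base: (n26, hops=0).
Iteration 1: edges from {n26} -> (n21, hops=1), (n36, hops=1).
Iteration 2: edges from {n21,n36} -> (n21, hops=2).
Iteration 3: no outgoing edges from {n21}; recursion stops.
Total rows emitted: 4.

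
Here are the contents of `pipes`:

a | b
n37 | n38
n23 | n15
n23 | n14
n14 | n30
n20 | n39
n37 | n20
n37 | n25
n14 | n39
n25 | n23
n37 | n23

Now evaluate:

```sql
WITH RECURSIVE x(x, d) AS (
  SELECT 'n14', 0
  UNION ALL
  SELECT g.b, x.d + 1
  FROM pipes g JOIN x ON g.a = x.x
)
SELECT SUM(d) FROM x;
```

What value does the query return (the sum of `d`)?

Base: (n14, d=0).
Iteration 1: edges from {n14} -> (n30, d=1), (n39, d=1).
Iteration 2: no outgoing edges from {n30,n39}; recursion stops.
SUM(d) = 0 + 1 + 1 = 2.

2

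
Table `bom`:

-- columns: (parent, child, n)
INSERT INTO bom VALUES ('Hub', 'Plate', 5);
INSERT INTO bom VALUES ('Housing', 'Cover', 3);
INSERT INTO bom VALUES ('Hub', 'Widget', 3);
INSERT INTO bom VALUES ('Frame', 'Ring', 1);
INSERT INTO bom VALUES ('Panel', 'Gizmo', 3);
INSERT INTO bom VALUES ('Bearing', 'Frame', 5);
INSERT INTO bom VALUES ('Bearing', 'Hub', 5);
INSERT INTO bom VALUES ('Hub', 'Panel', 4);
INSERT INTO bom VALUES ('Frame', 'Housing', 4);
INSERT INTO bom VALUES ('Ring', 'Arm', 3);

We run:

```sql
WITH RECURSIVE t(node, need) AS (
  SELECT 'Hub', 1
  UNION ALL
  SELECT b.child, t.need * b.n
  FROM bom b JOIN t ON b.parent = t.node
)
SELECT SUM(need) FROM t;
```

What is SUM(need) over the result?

25

Base: (Hub, need=1).
Iteration 1: components of {Hub} -> Panel = 1*4 = 4, Plate = 1*5 = 5, Widget = 1*3 = 3.
Iteration 2: components of {Panel,Plate,Widget} -> Gizmo = 4*3 = 12.
Iteration 3: no further components; recursion stops.
SUM(need) = 1 + 4 + 3 + 5 + 12 = 25.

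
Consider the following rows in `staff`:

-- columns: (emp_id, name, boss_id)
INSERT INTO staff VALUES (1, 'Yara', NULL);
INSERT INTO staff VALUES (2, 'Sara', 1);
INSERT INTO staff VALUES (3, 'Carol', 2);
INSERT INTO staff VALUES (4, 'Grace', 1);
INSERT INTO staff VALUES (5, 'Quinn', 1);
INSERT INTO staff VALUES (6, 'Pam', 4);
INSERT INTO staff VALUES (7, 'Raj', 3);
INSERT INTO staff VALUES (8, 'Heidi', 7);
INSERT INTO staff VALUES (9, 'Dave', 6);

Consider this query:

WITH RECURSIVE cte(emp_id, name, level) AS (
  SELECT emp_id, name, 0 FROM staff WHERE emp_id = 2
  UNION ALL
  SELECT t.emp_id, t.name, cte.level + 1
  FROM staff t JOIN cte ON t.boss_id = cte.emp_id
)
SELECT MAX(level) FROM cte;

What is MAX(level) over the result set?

Base: emp_id=2 (Sara) at level 0.
Iteration 1: rows with boss_id in {2} -> Carol (id 3, level 1).
Iteration 2: rows with boss_id in {3} -> Raj (id 7, level 2).
Iteration 3: rows with boss_id in {7} -> Heidi (id 8, level 3).
Iteration 4: no rows with boss_id in {8}; recursion stops.
level values: 0, 1, 2, 3; the maximum is 3.

3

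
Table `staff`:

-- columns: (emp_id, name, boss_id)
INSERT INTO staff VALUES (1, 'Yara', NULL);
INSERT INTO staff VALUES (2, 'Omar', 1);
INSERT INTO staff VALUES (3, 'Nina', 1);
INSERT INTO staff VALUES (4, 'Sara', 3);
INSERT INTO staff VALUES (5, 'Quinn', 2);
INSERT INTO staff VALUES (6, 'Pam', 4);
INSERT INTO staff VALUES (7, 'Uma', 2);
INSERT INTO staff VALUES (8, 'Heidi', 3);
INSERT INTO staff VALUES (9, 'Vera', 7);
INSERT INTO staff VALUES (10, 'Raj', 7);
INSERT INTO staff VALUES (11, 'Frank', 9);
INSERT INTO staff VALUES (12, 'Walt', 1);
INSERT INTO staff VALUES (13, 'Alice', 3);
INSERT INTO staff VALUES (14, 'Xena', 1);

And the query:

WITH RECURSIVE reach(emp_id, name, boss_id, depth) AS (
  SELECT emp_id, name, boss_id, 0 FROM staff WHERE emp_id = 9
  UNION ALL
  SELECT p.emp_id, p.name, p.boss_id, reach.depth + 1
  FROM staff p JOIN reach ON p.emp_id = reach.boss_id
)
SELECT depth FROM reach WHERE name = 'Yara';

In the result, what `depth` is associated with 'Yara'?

Base: emp_id=9 (Vera), boss_id=7, depth 0.
Iteration 1: join on emp_id=7 -> Uma (id 7, boss_id=2, depth 1).
Iteration 2: join on emp_id=2 -> Omar (id 2, boss_id=1, depth 2).
Iteration 3: join on emp_id=1 -> Yara (id 1, boss_id=NULL, depth 3).
Iteration 4: boss_id is NULL; no match; recursion stops.

3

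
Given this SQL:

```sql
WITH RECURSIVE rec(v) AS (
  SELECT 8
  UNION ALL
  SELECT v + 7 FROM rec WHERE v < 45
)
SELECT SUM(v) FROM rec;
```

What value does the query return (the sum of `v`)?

203

Base: v=8.
Iteration 1: 8 < 45 holds -> v = 8 + 7 = 15.
Iteration 2: 15 < 45 holds -> v = 15 + 7 = 22.
Iteration 3: 22 < 45 holds -> v = 22 + 7 = 29.
Iteration 4: 29 < 45 holds -> v = 29 + 7 = 36.
Iteration 5: 36 < 45 holds -> v = 36 + 7 = 43.
Iteration 6: 43 < 45 holds -> v = 43 + 7 = 50.
Iteration 7: 50 < 45 fails; recursion stops.
SUM(v) = 8 + 15 + 22 + 29 + 36 + 43 + 50 = 203.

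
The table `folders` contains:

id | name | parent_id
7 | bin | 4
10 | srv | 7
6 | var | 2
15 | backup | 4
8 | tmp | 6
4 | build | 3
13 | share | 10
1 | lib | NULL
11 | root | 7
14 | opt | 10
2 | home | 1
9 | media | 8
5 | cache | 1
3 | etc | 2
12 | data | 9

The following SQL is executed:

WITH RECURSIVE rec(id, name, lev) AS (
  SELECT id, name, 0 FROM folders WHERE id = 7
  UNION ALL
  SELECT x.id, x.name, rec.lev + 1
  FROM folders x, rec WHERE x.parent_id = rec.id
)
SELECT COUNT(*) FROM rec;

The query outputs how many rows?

5

Base: id=7 (bin) at lev 0.
Iteration 1: rows with parent_id in {7} -> srv (id 10, lev 1), root (id 11, lev 1).
Iteration 2: rows with parent_id in {10,11} -> share (id 13, lev 2), opt (id 14, lev 2).
Iteration 3: no rows with parent_id in {13,14}; recursion stops.
Total rows emitted: 5.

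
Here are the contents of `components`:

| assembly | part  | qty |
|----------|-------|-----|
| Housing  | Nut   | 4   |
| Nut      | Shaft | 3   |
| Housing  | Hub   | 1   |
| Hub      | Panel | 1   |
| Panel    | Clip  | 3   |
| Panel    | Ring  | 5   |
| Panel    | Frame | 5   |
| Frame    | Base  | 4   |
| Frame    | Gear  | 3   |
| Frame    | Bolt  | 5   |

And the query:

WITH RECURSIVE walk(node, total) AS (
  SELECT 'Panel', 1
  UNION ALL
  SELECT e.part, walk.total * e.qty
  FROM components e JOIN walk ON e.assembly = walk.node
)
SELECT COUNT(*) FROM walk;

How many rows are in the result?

7

Base: (Panel, total=1).
Iteration 1: components of {Panel} -> Clip = 1*3 = 3, Frame = 1*5 = 5, Ring = 1*5 = 5.
Iteration 2: components of {Clip,Frame,Ring} -> Base = 5*4 = 20, Bolt = 5*5 = 25, Gear = 5*3 = 15.
Iteration 3: no further components; recursion stops.
Total rows emitted: 7.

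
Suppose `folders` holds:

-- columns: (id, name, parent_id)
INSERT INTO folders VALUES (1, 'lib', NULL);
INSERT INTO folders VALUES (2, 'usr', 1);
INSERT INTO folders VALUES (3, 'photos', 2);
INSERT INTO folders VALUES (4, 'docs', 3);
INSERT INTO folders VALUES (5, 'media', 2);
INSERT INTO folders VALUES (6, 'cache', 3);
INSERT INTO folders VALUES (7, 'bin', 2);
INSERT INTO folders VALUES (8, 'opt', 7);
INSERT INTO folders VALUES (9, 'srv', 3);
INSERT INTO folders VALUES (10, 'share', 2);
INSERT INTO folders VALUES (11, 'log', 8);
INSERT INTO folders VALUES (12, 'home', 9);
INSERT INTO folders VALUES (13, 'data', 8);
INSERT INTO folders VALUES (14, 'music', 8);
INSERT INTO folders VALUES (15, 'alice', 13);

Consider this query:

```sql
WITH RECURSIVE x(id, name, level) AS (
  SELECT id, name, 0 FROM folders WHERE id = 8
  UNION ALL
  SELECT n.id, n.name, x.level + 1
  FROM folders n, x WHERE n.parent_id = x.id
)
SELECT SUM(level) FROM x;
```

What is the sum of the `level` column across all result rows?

5

Base: id=8 (opt) at level 0.
Iteration 1: rows with parent_id in {8} -> log (id 11, level 1), data (id 13, level 1), music (id 14, level 1).
Iteration 2: rows with parent_id in {11,13,14} -> alice (id 15, level 2).
Iteration 3: no rows with parent_id in {15}; recursion stops.
SUM(level) = 0 + 1 + 1 + 1 + 2 = 5.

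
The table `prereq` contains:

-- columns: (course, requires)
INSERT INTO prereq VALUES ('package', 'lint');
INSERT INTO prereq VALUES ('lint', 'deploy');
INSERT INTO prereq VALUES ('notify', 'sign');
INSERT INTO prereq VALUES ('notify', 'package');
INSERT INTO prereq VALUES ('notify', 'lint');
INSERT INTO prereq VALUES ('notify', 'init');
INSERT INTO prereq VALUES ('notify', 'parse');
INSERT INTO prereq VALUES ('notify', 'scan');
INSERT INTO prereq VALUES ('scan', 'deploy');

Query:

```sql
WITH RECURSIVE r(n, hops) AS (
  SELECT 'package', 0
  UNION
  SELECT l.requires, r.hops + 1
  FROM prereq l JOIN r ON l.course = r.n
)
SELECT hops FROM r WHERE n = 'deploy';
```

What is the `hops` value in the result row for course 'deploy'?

2

Base: (package, hops=0).
Iteration 1: edges from {package} -> (lint, hops=1).
Iteration 2: edges from {lint} -> (deploy, hops=2).
Iteration 3: no outgoing edges from {deploy}; recursion stops.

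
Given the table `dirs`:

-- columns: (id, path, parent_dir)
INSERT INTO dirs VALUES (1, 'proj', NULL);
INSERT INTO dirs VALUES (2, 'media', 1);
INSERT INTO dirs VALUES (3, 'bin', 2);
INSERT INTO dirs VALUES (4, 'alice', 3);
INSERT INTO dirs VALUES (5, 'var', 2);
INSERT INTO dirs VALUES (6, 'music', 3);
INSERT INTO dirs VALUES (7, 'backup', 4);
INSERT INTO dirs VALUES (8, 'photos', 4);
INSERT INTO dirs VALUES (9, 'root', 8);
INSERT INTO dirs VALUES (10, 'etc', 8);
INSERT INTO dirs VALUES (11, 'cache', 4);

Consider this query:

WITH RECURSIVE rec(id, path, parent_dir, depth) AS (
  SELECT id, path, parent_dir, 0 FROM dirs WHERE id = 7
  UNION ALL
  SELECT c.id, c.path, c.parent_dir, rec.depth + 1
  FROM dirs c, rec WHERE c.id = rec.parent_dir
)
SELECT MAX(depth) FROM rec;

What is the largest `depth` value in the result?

4

Base: id=7 (backup), parent_dir=4, depth 0.
Iteration 1: join on id=4 -> alice (id 4, parent_dir=3, depth 1).
Iteration 2: join on id=3 -> bin (id 3, parent_dir=2, depth 2).
Iteration 3: join on id=2 -> media (id 2, parent_dir=1, depth 3).
Iteration 4: join on id=1 -> proj (id 1, parent_dir=NULL, depth 4).
Iteration 5: parent_dir is NULL; no match; recursion stops.
depth values: 0, 1, 2, 3, 4; the maximum is 4.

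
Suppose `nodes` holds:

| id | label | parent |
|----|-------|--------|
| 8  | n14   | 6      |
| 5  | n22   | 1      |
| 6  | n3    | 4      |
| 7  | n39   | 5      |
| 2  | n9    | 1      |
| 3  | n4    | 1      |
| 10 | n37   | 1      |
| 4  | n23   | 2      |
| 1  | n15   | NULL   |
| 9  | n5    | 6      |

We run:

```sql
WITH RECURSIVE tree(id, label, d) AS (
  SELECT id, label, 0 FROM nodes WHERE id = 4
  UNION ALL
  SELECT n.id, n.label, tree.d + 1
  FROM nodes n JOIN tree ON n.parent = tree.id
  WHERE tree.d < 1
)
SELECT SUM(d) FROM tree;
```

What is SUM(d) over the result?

Base: id=4 (n23) at d 0.
Iteration 1: rows with parent in {4} -> n3 (id 6, d 1).
Iteration 2: d < 1 fails for all current rows; recursion stops.
SUM(d) = 0 + 1 = 1.

1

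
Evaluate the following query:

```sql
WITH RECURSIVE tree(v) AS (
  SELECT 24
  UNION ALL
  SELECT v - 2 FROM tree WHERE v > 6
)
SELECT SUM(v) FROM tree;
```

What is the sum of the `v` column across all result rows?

Base: v=24.
Iteration 1: 24 > 6 holds -> v = 24 - 2 = 22.
Iteration 2: 22 > 6 holds -> v = 22 - 2 = 20.
Iteration 3: 20 > 6 holds -> v = 20 - 2 = 18.
Iteration 4: 18 > 6 holds -> v = 18 - 2 = 16.
Iteration 5: 16 > 6 holds -> v = 16 - 2 = 14.
Iteration 6: 14 > 6 holds -> v = 14 - 2 = 12.
Iteration 7: 12 > 6 holds -> v = 12 - 2 = 10.
Iteration 8: 10 > 6 holds -> v = 10 - 2 = 8.
Iteration 9: 8 > 6 holds -> v = 8 - 2 = 6.
Iteration 10: 6 > 6 fails; recursion stops.
SUM(v) = 24 + 22 + 20 + 18 + 16 + 14 + 12 + 10 + 8 + 6 = 150.

150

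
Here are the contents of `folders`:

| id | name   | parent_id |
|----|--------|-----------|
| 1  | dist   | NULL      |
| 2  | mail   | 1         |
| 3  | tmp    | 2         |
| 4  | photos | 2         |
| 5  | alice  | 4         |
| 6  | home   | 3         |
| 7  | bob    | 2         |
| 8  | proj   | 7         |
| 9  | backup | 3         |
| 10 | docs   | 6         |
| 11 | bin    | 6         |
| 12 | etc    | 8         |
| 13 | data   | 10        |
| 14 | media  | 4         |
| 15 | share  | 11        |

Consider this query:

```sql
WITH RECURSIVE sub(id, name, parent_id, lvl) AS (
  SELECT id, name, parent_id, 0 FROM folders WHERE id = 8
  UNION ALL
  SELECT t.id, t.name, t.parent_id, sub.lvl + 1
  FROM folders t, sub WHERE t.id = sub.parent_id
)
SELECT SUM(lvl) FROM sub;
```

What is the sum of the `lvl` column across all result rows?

6

Base: id=8 (proj), parent_id=7, lvl 0.
Iteration 1: join on id=7 -> bob (id 7, parent_id=2, lvl 1).
Iteration 2: join on id=2 -> mail (id 2, parent_id=1, lvl 2).
Iteration 3: join on id=1 -> dist (id 1, parent_id=NULL, lvl 3).
Iteration 4: parent_id is NULL; no match; recursion stops.
SUM(lvl) = 0 + 1 + 2 + 3 = 6.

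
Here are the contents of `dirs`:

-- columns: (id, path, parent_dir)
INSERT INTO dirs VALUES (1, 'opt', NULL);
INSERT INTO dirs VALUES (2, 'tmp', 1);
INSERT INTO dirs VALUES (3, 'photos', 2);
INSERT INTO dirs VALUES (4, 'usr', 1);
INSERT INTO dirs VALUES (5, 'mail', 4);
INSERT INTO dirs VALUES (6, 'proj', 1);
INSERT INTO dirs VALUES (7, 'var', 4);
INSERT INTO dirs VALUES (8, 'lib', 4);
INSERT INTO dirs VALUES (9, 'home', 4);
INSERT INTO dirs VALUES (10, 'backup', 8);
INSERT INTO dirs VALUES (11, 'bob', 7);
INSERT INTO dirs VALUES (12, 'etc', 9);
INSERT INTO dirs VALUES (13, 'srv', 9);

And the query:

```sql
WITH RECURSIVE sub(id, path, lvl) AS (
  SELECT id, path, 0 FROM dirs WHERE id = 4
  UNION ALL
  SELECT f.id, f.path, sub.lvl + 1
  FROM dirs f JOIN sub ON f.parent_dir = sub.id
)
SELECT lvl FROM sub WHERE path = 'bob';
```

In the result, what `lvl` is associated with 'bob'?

Base: id=4 (usr) at lvl 0.
Iteration 1: rows with parent_dir in {4} -> mail (id 5, lvl 1), var (id 7, lvl 1), lib (id 8, lvl 1), home (id 9, lvl 1).
Iteration 2: rows with parent_dir in {5,7,8,9} -> backup (id 10, lvl 2), bob (id 11, lvl 2), etc (id 12, lvl 2), srv (id 13, lvl 2).
Iteration 3: no rows with parent_dir in {10,11,12,13}; recursion stops.

2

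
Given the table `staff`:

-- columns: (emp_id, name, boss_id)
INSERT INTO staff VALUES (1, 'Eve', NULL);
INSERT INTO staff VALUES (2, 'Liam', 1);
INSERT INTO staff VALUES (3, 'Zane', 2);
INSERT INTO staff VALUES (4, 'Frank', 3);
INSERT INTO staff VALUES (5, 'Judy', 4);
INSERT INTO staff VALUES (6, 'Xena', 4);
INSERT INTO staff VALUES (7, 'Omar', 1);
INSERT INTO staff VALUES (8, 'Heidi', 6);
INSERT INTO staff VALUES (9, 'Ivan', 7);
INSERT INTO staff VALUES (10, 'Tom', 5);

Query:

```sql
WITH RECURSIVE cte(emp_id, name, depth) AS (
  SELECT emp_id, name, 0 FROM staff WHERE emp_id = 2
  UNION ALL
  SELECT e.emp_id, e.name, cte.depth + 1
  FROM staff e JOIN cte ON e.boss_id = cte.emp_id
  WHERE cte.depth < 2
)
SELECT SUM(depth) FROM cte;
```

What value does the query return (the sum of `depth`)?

Base: emp_id=2 (Liam) at depth 0.
Iteration 1: rows with boss_id in {2} -> Zane (id 3, depth 1).
Iteration 2: rows with boss_id in {3} -> Frank (id 4, depth 2).
Iteration 3: depth < 2 fails for all current rows; recursion stops.
SUM(depth) = 0 + 1 + 2 = 3.

3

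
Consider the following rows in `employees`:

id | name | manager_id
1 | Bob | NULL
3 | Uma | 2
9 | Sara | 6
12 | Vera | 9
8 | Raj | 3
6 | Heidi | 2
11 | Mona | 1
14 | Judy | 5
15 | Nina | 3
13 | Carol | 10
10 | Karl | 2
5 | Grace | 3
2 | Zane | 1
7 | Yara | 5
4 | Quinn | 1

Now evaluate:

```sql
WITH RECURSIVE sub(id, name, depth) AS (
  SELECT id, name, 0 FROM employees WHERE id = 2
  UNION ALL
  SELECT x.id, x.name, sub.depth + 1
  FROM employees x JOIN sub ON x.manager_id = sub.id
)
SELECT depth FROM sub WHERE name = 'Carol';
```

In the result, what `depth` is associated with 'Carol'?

2

Base: id=2 (Zane) at depth 0.
Iteration 1: rows with manager_id in {2} -> Uma (id 3, depth 1), Heidi (id 6, depth 1), Karl (id 10, depth 1).
Iteration 2: rows with manager_id in {3,6,10} -> Grace (id 5, depth 2), Raj (id 8, depth 2), Sara (id 9, depth 2), Carol (id 13, depth 2), Nina (id 15, depth 2).
Iteration 3: rows with manager_id in {5,8,9,13,15} -> Yara (id 7, depth 3), Vera (id 12, depth 3), Judy (id 14, depth 3).
Iteration 4: no rows with manager_id in {7,12,14}; recursion stops.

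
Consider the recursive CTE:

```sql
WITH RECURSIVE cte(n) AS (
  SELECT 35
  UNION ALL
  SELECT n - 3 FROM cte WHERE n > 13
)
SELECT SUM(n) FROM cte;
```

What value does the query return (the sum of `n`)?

207

Base: n=35.
Iteration 1: 35 > 13 holds -> n = 35 - 3 = 32.
Iteration 2: 32 > 13 holds -> n = 32 - 3 = 29.
Iteration 3: 29 > 13 holds -> n = 29 - 3 = 26.
Iteration 4: 26 > 13 holds -> n = 26 - 3 = 23.
Iteration 5: 23 > 13 holds -> n = 23 - 3 = 20.
Iteration 6: 20 > 13 holds -> n = 20 - 3 = 17.
Iteration 7: 17 > 13 holds -> n = 17 - 3 = 14.
Iteration 8: 14 > 13 holds -> n = 14 - 3 = 11.
Iteration 9: 11 > 13 fails; recursion stops.
SUM(n) = 35 + 32 + 29 + 26 + 23 + 20 + 17 + 14 + 11 = 207.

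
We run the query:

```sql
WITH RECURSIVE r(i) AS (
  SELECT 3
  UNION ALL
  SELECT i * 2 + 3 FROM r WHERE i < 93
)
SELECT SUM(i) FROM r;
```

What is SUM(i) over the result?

171

Base: i=3.
Iteration 1: 3 < 93 holds -> i = 3 * 2 + 3 = 9.
Iteration 2: 9 < 93 holds -> i = 9 * 2 + 3 = 21.
Iteration 3: 21 < 93 holds -> i = 21 * 2 + 3 = 45.
Iteration 4: 45 < 93 holds -> i = 45 * 2 + 3 = 93.
Iteration 5: 93 < 93 fails; recursion stops.
SUM(i) = 3 + 9 + 21 + 45 + 93 = 171.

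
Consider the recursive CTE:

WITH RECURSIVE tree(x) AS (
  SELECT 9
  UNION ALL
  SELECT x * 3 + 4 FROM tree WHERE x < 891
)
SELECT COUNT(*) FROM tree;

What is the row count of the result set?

Base: x=9.
Iteration 1: 9 < 891 holds -> x = 9 * 3 + 4 = 31.
Iteration 2: 31 < 891 holds -> x = 31 * 3 + 4 = 97.
Iteration 3: 97 < 891 holds -> x = 97 * 3 + 4 = 295.
Iteration 4: 295 < 891 holds -> x = 295 * 3 + 4 = 889.
Iteration 5: 889 < 891 holds -> x = 889 * 3 + 4 = 2671.
Iteration 6: 2671 < 891 fails; recursion stops.
Total rows emitted: 6.

6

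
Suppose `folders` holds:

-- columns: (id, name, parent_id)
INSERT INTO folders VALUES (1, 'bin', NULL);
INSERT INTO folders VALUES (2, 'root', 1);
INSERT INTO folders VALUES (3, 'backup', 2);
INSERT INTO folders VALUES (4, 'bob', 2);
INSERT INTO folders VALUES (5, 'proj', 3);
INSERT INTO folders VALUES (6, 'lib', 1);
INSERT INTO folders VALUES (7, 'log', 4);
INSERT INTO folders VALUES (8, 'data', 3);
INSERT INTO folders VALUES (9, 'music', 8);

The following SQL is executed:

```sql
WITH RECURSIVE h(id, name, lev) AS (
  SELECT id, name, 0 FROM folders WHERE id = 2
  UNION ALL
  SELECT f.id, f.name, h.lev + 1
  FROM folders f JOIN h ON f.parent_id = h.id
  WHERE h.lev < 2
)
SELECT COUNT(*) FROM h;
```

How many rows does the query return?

Base: id=2 (root) at lev 0.
Iteration 1: rows with parent_id in {2} -> backup (id 3, lev 1), bob (id 4, lev 1).
Iteration 2: rows with parent_id in {3,4} -> proj (id 5, lev 2), log (id 7, lev 2), data (id 8, lev 2).
Iteration 3: lev < 2 fails for all current rows; recursion stops.
Total rows emitted: 6.

6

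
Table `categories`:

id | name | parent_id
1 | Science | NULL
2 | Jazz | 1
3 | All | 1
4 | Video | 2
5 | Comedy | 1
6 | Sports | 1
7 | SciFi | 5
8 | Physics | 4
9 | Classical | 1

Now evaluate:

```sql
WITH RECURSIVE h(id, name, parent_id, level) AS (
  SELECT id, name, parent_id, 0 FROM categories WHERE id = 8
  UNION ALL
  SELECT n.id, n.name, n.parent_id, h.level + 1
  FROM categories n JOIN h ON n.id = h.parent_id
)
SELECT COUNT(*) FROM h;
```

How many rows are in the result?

Base: id=8 (Physics), parent_id=4, level 0.
Iteration 1: join on id=4 -> Video (id 4, parent_id=2, level 1).
Iteration 2: join on id=2 -> Jazz (id 2, parent_id=1, level 2).
Iteration 3: join on id=1 -> Science (id 1, parent_id=NULL, level 3).
Iteration 4: parent_id is NULL; no match; recursion stops.
Total rows emitted: 4.

4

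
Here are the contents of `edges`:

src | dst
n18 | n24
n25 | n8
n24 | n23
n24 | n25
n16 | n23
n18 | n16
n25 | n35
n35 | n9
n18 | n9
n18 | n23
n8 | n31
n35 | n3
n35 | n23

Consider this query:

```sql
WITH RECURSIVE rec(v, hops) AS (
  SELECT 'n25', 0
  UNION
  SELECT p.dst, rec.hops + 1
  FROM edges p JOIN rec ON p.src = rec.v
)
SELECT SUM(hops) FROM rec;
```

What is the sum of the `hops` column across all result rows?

Base: (n25, hops=0).
Iteration 1: edges from {n25} -> (n35, hops=1), (n8, hops=1).
Iteration 2: edges from {n35,n8} -> (n23, hops=2), (n3, hops=2), (n31, hops=2), (n9, hops=2).
Iteration 3: no outgoing edges from {n23,n3,n31,n9}; recursion stops.
SUM(hops) = 0 + 1 + 1 + 2 + 2 + 2 + 2 = 10.

10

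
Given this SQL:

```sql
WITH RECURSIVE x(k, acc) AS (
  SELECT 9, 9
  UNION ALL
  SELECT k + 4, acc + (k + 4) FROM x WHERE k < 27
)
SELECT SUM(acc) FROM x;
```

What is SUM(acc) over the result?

Base: k=9, acc=9.
Iteration 1: 9 < 27 holds -> k = 9 + 4 = 13, acc = 9 + 13 = 22.
Iteration 2: 13 < 27 holds -> k = 13 + 4 = 17, acc = 22 + 17 = 39.
Iteration 3: 17 < 27 holds -> k = 17 + 4 = 21, acc = 39 + 21 = 60.
Iteration 4: 21 < 27 holds -> k = 21 + 4 = 25, acc = 60 + 25 = 85.
Iteration 5: 25 < 27 holds -> k = 25 + 4 = 29, acc = 85 + 29 = 114.
Iteration 6: 29 < 27 fails; recursion stops.
SUM(acc) = 9 + 22 + 39 + 60 + 85 + 114 = 329.

329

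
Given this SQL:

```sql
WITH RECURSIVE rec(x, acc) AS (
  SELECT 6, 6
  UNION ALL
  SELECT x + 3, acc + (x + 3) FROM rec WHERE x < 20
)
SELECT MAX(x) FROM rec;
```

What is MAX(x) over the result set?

Base: x=6, acc=6.
Iteration 1: 6 < 20 holds -> x = 6 + 3 = 9, acc = 6 + 9 = 15.
Iteration 2: 9 < 20 holds -> x = 9 + 3 = 12, acc = 15 + 12 = 27.
Iteration 3: 12 < 20 holds -> x = 12 + 3 = 15, acc = 27 + 15 = 42.
Iteration 4: 15 < 20 holds -> x = 15 + 3 = 18, acc = 42 + 18 = 60.
Iteration 5: 18 < 20 holds -> x = 18 + 3 = 21, acc = 60 + 21 = 81.
Iteration 6: 21 < 20 fails; recursion stops.
x values: 6, 9, 12, 15, 18, 21; the maximum is 21.

21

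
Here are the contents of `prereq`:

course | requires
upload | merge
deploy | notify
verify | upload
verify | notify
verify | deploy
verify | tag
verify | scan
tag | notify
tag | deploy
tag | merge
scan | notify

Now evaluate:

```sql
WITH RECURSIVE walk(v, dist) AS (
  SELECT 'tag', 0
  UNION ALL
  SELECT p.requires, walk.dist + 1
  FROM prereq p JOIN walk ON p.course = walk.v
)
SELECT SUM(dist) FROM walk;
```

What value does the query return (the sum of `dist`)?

5

Base: (tag, dist=0).
Iteration 1: edges from {tag} -> (deploy, dist=1), (merge, dist=1), (notify, dist=1).
Iteration 2: edges from {deploy,merge,notify} -> (notify, dist=2).
Iteration 3: no outgoing edges from {notify}; recursion stops.
SUM(dist) = 0 + 1 + 1 + 1 + 2 = 5.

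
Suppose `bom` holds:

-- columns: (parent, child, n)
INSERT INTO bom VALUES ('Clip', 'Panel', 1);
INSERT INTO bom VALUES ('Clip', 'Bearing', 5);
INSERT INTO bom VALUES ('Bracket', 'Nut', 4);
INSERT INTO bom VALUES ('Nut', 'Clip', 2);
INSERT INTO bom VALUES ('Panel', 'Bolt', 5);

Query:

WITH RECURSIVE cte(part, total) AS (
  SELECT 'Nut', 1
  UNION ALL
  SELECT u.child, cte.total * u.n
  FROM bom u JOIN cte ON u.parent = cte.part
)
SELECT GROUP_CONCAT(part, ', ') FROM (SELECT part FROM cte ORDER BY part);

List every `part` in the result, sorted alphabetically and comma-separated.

Bearing, Bolt, Clip, Nut, Panel

Base: (Nut, total=1).
Iteration 1: components of {Nut} -> Clip = 1*2 = 2.
Iteration 2: components of {Clip} -> Bearing = 2*5 = 10, Panel = 2*1 = 2.
Iteration 3: components of {Bearing,Panel} -> Bolt = 2*5 = 10.
Iteration 4: no further components; recursion stops.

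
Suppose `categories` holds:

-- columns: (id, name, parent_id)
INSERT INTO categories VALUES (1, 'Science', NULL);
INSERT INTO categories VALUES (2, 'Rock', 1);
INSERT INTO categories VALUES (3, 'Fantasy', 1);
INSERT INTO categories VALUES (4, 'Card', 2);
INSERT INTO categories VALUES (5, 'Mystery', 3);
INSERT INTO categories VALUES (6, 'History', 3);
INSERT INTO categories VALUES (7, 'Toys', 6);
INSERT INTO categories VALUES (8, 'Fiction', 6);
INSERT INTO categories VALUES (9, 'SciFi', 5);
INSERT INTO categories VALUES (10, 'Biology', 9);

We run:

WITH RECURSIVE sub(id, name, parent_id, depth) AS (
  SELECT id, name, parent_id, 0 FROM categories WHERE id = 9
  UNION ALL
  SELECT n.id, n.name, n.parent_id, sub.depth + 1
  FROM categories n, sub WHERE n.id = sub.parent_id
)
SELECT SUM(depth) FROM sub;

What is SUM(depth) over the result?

6

Base: id=9 (SciFi), parent_id=5, depth 0.
Iteration 1: join on id=5 -> Mystery (id 5, parent_id=3, depth 1).
Iteration 2: join on id=3 -> Fantasy (id 3, parent_id=1, depth 2).
Iteration 3: join on id=1 -> Science (id 1, parent_id=NULL, depth 3).
Iteration 4: parent_id is NULL; no match; recursion stops.
SUM(depth) = 0 + 1 + 2 + 3 = 6.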